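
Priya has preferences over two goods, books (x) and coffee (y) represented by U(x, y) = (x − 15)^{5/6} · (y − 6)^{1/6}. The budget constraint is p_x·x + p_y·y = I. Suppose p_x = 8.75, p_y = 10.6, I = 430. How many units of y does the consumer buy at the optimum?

y* = 9.6973

Let x' = x−15, y' = y−6. MRS = 5·y'/x' = p_x/p_y.
After buying the subsistence bundle (15, 6), a share 5/6 of the remaining income goes to x: x* = 15 + 5/6·(I − 15p_x − 6p_y)/p_x.
Discretionary income = 430 − 15·8.75 − 6·10.6 = 235.15; y* = 6 + 1/6·235.15/10.6 = 9.6973.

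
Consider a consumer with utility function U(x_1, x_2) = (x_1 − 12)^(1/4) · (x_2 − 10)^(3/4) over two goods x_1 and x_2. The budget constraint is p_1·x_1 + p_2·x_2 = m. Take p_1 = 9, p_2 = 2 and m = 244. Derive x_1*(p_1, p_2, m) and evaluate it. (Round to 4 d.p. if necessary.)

Let x_1' = x_1−12, x_2' = x_2−10. MRS = (1/3)·x_2'/x_1' = p_1/p_2.
After buying the subsistence bundle (12, 10), a share 0.25 of the remaining income goes to x_1: x_1* = 12 + 0.25·(m − 12p_1 − 10p_2)/p_1.
Discretionary income = 244 − 12·9 − 10·2 = 116; x_1* = 12 + 0.25·116/9 = 15.2222.

x_1* = 15.2222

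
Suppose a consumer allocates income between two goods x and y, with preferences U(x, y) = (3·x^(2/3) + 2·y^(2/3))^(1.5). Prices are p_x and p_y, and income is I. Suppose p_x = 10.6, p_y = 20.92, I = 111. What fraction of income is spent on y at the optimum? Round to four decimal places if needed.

MRS = MU_x/MU_y = (3/2)·(y/x)^(1/3). Set equal to p_x/p_y.
Solve for the ratio: y/x = [(2/3)·p_x/p_y]^(3).
Substitute y = (y/x)·x into the budget: x* = I/(p_x + p_y·(y/x)).
Numerically y/x = 0.038544, so x* = 111/(10.6 + 20.92·0.038544) = 9.7314 and y* = 0.038544·9.7314 = 0.3751.
Expenditure on y: 20.92·0.3751 = 7.8469; share = 0.0707.

share on y = 0.0707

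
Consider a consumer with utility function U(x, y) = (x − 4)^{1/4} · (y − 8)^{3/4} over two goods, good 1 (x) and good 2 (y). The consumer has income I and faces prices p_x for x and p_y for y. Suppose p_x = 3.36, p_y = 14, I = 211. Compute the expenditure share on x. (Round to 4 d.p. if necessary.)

share on x = 0.1651

Let x' = x−4, y' = y−8. MRS = (1/3)·y'/x' = p_x/p_y.
After buying the subsistence bundle (4, 8), a share 0.25 of the remaining income goes to x: x* = 4 + 0.25·(I − 4p_x − 8p_y)/p_x.
Discretionary income = 211 − 4·3.36 − 8·14 = 85.56; x* = 4 + 0.25·85.56/3.36 = 10.3661; y* = 8 + 0.75·85.56/14 = 12.5836.
Expenditure on x: 3.36·10.3661 = 34.83; share = 0.1651.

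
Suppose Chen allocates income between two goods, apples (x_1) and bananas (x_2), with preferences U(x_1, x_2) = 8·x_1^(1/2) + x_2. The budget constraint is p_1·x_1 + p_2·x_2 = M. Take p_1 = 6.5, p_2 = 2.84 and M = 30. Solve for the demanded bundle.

Utility is quasi-linear in x_2; the FOC for x_1 is 4/√x_1 = p_1/p_2.
Solve: √x_1 = 4·p_2/p_1, so x_1*(p_1,p_2) = (4·p_2/p_1)², and x_2* = (M − p_1·x_1*)/p_2.
Plugging in: x_1* = (4·2.84/6.5)² = 3.0544, x_2* = 3.5726.

x_1* = 3.0544, x_2* = 3.5726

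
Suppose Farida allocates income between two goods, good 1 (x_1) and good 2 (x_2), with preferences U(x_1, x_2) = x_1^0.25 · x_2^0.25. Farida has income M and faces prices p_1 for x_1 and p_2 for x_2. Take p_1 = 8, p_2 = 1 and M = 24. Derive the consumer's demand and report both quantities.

Demand: x_1*(p_1,p_2,M) = 0.5·M/p_1 and x_2* = 0.5·M/p_2.
At p_1=8, p_2=1, M=24: x_1* = 0.5·24/8 = 1.5, x_2* = 12.

x_1* = 1.5, x_2* = 12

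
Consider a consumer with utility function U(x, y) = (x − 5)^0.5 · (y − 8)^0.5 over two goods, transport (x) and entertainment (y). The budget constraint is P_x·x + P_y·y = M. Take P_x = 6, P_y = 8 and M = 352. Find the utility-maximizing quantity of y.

This is Cobb-Douglas in (x−5, y−8): tangency gives 0.5·P_y·(y−8) = 0.5·P_x·(x−5).
After buying the subsistence bundle (5, 8), a share 0.5 of the remaining income goes to x: x* = 5 + 0.5·(M − 5P_x − 8P_y)/P_x.
Discretionary income = 352 − 5·6 − 8·8 = 258; y* = 8 + 0.5·258/8 = 24.125.

y* = 24.125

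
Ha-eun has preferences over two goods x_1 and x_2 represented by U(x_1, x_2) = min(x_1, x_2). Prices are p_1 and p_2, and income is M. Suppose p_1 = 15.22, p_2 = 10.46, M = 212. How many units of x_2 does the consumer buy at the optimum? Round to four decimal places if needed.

x_2* = 8.2555

With perfect complements, no substitution: consume in ratio x_1:x_2 = 1:1.
Budget: p_1·x_1 + p_2·x_1 = M, so (p_1 + p_2)·x_1 = M.
Demand: x_1*(p_1,p_2,M) = M/(p_1 + p_2), x_2* = M/(p_1 + p_2).
Here 15.22 + 10.46 = 25.68, giving x_2* = 8.2555.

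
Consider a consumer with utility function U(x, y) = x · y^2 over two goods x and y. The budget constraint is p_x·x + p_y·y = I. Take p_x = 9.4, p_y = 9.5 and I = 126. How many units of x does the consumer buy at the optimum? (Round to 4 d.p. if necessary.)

Tangency: MRS = (1/2)·y/x = p_x/p_y.
Rearranging, p_y·y = 2·p_x·x. Substituting into the budget gives p_x·x·(1 + 2) = I.
Demand: x*(p_x,p_y,I) = 1/3·I/p_x and y* = 2/3·I/p_y.
At p_x=9.4, p_y=9.5, I=126: x* = 1/3·126/9.4 = 4.4681.

x* = 4.4681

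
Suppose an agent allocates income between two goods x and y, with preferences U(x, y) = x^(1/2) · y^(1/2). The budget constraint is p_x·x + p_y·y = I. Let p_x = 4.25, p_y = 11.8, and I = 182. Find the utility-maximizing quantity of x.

x* = 21.4118

The MRS is y/x. Set MRS = p_x/p_y.
Rearranging, p_y·y = p_x·x. Substituting into the budget gives p_x·x·(1 + 1) = I.
Demand: x*(p_x,p_y,I) = 0.5·I/p_x and y* = 0.5·I/p_y.
At p_x=4.25, p_y=11.8, I=182: x* = 0.5·182/4.25 = 21.4118.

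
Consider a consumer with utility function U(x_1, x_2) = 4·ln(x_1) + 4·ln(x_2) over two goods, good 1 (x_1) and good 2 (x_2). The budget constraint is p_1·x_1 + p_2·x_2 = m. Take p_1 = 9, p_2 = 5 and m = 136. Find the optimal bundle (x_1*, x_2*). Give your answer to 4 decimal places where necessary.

x_1* = 7.5556, x_2* = 13.6

Tangency: MRS = x_2/x_1 = p_1/p_2.
So 4·p_2·x_2 = 4·p_1·x_1; combined with the budget, a share 0.5 of income goes to x_1.
Demand: x_1*(p_1,p_2,m) = 0.5·m/p_1 and x_2* = 0.5·m/p_2.
At p_1=9, p_2=5, m=136: x_1* = 0.5·136/9 = 7.5556, x_2* = 13.6.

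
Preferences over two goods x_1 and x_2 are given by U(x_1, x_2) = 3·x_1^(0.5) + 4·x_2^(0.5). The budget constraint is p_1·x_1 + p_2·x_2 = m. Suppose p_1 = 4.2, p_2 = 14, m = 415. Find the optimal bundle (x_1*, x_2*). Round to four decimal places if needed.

From the CES first-order condition, (3/4)·(x_2/x_1)^(0.5) = p_1/p_2.
Hence x_2/x_1 = ((4/3)·p_1/p_2)^(1/(0.5)), i.e. raised to the 2 power.
With the ratio pinned down, the budget gives x_1* = m/(p_1 + p_2·(x_2/x_1)) and x_2* = (x_2/x_1)·x_1*.
Numerically x_2/x_1 = 0.16, so x_1* = 415/(4.2 + 14·0.16) = 64.441 and x_2* = 0.16·64.441 = 10.3106.

x_1* = 64.441, x_2* = 10.3106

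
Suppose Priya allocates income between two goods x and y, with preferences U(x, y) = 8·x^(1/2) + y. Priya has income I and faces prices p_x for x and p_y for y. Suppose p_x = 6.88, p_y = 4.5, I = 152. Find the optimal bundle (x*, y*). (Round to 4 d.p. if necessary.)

Utility is quasi-linear in y; the FOC for x is 4/√x = p_x/p_y.
Thus x* = (4·p_y/p_x)² — independent of I — with the rest of income spent on y.
Plugging in: x* = (4·4.5/6.88)² = 6.8449, y* = 23.3127.

x* = 6.8449, y* = 23.3127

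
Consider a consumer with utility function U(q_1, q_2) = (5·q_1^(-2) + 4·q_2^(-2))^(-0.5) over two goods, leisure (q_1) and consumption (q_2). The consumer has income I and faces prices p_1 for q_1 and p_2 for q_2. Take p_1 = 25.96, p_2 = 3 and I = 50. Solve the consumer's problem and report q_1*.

q_1* = 1.5784

From the CES first-order condition, (5/4)·(q_2/q_1)^(3) = p_1/p_2.
Solve for the ratio: q_2/q_1 = [(4/5)·p_1/p_2]^(1/3).
Substitute q_2 = (q_2/q_1)·q_1 into the budget: q_1* = I/(p_1 + p_2·(q_2/q_1)).
Numerically q_2/q_1 = 1.905861, so q_1* = 50/(25.96 + 3·1.905861) = 1.5784.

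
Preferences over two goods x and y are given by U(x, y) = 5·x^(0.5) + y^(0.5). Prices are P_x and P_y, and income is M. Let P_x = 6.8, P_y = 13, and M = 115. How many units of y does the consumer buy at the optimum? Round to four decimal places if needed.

y* = 0.1813

From the CES first-order condition, 5·(y/x)^(0.5) = P_x/P_y.
Solve for the ratio: y/x = [(1/5)·P_x/P_y]^(2).
Substitute y = (y/x)·x into the budget: x* = M/(P_x + P_y·(y/x)).
Numerically y/x = 0.010944, so x* = 115/(6.8 + 13·0.010944) = 16.5652 and y* = 0.010944·16.5652 = 0.1813.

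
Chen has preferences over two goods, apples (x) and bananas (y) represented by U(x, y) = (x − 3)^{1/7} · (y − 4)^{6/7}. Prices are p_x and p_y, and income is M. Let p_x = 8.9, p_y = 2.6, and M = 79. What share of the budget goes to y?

Let x' = x−3, y' = y−4. MRS = (1/6)·y'/x' = p_x/p_y.
After buying the subsistence bundle (3, 4), a share 1/7 of the remaining income goes to x: x* = 3 + 1/7·(M − 3p_x − 4p_y)/p_x.
Discretionary income = 79 − 3·8.9 − 4·2.6 = 41.9; x* = 3 + 1/7·41.9/8.9 = 3.6726; y* = 4 + 6/7·41.9/2.6 = 17.8132.
Expenditure on y: 2.6·17.8132 = 46.3143; share = 0.5863.

share on y = 0.5863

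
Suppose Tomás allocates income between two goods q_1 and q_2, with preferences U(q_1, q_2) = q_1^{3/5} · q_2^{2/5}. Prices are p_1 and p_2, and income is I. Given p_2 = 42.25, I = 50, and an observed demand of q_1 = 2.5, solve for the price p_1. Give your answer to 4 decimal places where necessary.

MU_q_1/MU_q_2 = (0.6·q_2)/(0.4·q_1); tangency sets this equal to p_1/p_2.
Rearranging, p_2·q_2 = (2/3)·p_1·q_1. Substituting into the budget gives p_1·q_1·(1 + (2/3)) = I.
Demand: q_1*(p_1,p_2,I) = 0.6·I/p_1 and q_2* = 0.4·I/p_2.
Set q_1* = 2.5 in the demand function and solve for p_1: p_1 = 12.

p_1 = 12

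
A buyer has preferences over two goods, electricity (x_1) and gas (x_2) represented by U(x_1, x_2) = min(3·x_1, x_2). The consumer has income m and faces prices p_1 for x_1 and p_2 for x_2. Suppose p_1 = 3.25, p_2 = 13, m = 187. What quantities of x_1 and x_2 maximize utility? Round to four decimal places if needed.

Leontief preferences: the optimum is at the kink where x_1/1 = x_2/3, i.e. x_2 = 3·x_1.
Budget: p_1·x_1 + p_2·3·x_1 = m, so (p_1 + 3·p_2)·x_1 = m.
Demand: x_1*(p_1,p_2,m) = m/(p_1 + 3·p_2), x_2* = 3·m/(p_1 + 3·p_2).
Here 3.25 + 3·13 = 42.25, giving x_1* = 4.426 and x_2* = 13.2781.

x_1* = 4.426, x_2* = 13.2781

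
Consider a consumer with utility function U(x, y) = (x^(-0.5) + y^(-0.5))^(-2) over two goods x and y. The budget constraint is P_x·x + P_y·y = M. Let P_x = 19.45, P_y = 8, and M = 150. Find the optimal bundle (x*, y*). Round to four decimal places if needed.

x* = 4.4229, y* = 7.9969

MU_x ∝ x^(-1.5), MU_y ∝ y^(-1.5), so MRS = (y/x)^(1.5) = P_x/P_y.
Solve for the ratio: y/x = [P_x/P_y]^(2/3).
Substitute y = (y/x)·x into the budget: x* = M/(P_x + P_y·(y/x)).
Numerically y/x = 1.808089, so x* = 150/(19.45 + 8·1.808089) = 4.4229 and y* = 1.808089·4.4229 = 7.9969.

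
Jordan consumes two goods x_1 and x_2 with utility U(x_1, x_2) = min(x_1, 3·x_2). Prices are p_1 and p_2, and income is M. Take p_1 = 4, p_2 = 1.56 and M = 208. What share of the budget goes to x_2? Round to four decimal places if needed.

share on x_2 = 0.115

With perfect complements, no substitution: consume in ratio x_1:x_2 = 3:1.
Budget: p_1·x_1 + p_2·(1/3)·x_1 = M, so (3·p_1 + p_2)·x_1 = 3·M.
Demand: x_1*(p_1,p_2,M) = 3·M/(3·p_1 + p_2), x_2* = M/(3·p_1 + p_2).
Here 3·4 + 1.56 = 13.56, giving x_1* = 46.0177 and x_2* = 15.3392.
Expenditure on x_2: 1.56·15.3392 = 23.9292; share = 0.115.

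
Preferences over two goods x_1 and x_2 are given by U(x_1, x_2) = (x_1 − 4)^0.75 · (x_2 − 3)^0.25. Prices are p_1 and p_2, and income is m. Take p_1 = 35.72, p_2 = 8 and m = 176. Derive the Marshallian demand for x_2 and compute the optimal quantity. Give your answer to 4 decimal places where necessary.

x_2* = 3.285

After buying the subsistence bundle (4, 3), a share 0.75 of the remaining income goes to x_1: x_1* = 4 + 0.75·(m − 4p_1 − 3p_2)/p_1.
Discretionary income = 176 − 4·35.72 − 3·8 = 9.12; x_2* = 3 + 0.25·9.12/8 = 3.285.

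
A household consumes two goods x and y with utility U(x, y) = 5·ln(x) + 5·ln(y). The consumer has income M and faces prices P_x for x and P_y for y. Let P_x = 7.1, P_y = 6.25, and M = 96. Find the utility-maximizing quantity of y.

y* = 7.68

Tangency: MRS = y/x = P_x/P_y.
Rearranging, P_y·y = P_x·x. Substituting into the budget gives P_x·x·(1 + 1) = M.
Demand: x*(P_x,P_y,M) = 0.5·M/P_x and y* = 0.5·M/P_y.
At P_x=7.1, P_y=6.25, M=96: y* = 0.5·96/6.25 = 7.68.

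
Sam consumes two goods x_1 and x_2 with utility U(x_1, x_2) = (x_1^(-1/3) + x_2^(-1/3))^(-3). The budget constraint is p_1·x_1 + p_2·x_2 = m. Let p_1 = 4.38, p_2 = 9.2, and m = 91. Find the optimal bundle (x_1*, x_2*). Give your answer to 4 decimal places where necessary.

x_1* = 9.4272, x_2* = 5.4031

MU_x_1 ∝ x_1^(-4/3), MU_x_2 ∝ x_2^(-4/3), so MRS = (x_2/x_1)^(4/3) = p_1/p_2.
Hence x_2/x_1 = (p_1/p_2)^(1/(4/3)), i.e. raised to the 0.75 power.
With the ratio pinned down, the budget gives x_1* = m/(p_1 + p_2·(x_2/x_1)) and x_2* = (x_2/x_1)·x_1*.
Numerically x_2/x_1 = 0.573145, so x_1* = 91/(4.38 + 9.2·0.573145) = 9.4272 and x_2* = 0.573145·9.4272 = 5.4031.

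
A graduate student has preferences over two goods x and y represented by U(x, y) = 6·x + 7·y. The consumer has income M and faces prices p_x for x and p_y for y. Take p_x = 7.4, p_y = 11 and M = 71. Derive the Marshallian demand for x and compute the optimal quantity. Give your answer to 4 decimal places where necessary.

x* = 9.5946

Linear utility — the consumer picks whichever good has higher MU/price: 6/7.4 = 0.8108 vs 7/11 = 0.6364.
x gives more utility per dollar, so spend all income on x: x* = M/p_x, y* = 0.
Numerically: x* = 9.5946, y* = 0.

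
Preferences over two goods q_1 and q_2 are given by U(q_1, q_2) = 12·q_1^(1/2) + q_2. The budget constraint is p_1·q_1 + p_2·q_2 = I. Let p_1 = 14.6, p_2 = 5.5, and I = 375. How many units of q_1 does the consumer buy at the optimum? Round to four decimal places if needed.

Utility is quasi-linear in q_2; the FOC for q_1 is 6/√q_1 = p_1/p_2.
Solve: √q_1 = 6·p_2/p_1, so q_1*(p_1,p_2) = (6·p_2/p_1)², and q_2* = (I − p_1·q_1*)/p_2.
Plugging in: q_1* = (6·5.5/14.6)² = 5.1088.

q_1* = 5.1088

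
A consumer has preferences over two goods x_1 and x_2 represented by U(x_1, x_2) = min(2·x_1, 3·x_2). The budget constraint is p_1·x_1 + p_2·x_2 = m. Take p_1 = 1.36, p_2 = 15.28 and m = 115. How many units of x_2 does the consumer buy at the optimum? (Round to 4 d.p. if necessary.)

With perfect complements, no substitution: consume in ratio x_1:x_2 = 3:2.
Budget: p_1·x_1 + p_2·(2/3)·x_1 = m, so (3·p_1 + 2·p_2)·x_1 = 3·m.
Demand: x_1*(p_1,p_2,m) = 3·m/(3·p_1 + 2·p_2), x_2* = 2·m/(3·p_1 + 2·p_2).
Here 3·1.36 + 2·15.28 = 34.64, giving x_2* = 6.6397.

x_2* = 6.6397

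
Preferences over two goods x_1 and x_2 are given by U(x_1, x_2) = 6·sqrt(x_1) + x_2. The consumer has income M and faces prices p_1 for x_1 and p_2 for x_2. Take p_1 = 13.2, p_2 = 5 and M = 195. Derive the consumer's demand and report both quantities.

MU_x_1 = 3/√x_1, MU_x_2 = 1. Tangency: 3/√x_1 = p_1/p_2.
Solve: √x_1 = 3·p_2/p_1, so x_1*(p_1,p_2) = (3·p_2/p_1)², and x_2* = (M − p_1·x_1*)/p_2.
Plugging in: x_1* = (3·5/13.2)² = 1.2913, x_2* = 35.5909.

x_1* = 1.2913, x_2* = 35.5909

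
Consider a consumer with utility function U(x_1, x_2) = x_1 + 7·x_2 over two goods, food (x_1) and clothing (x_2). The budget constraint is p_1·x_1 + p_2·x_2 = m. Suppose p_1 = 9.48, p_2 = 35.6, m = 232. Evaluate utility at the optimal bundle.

V = 45.618

Linear utility — the consumer picks whichever good has higher MU/price: 1/9.48 = 0.1055 vs 7/35.6 = 0.1966.
x_2 gives more utility per dollar, so spend all income on x_2: x_2* = m/p_2, x_1* = 0.
Numerically: x_1* = 0, x_2* = 6.5169.
Utility at the optimum: U(0, 6.5169) = 45.618.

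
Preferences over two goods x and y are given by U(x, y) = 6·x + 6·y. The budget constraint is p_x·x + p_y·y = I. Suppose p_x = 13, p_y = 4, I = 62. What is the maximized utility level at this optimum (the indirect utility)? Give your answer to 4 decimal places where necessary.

Perfect substitutes: compare marginal utility per dollar. 6/p_x vs 6/p_y → 0.4615 vs 1.5.
y gives more utility per dollar, so spend all income on y: y* = I/p_y, x* = 0.
Numerically: x* = 0, y* = 15.5.
Utility at the optimum: U(0, 15.5) = 93.

V = 93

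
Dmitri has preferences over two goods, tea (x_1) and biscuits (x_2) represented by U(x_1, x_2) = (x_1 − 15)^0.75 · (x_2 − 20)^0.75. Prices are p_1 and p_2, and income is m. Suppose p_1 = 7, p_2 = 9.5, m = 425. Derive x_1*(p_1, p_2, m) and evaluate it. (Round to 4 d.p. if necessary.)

x_1* = 24.2857

This is Cobb-Douglas in (x_1−15, x_2−20): tangency gives 0.75·p_2·(x_2−20) = 0.75·p_1·(x_1−15).
Substituting into the budget: x_1* = 15 + 0.5·(m − 15·p_1 − 20·p_2)/p_1, and x_2* = 20 + 0.5·(…)/p_2.
Discretionary income = 425 − 15·7 − 20·9.5 = 130; x_1* = 15 + 0.5·130/7 = 24.2857.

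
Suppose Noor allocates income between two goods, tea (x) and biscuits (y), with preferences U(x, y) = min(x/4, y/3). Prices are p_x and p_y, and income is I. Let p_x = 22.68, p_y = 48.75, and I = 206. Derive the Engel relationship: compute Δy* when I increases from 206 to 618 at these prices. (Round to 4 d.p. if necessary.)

Δy* = 5.2159

Leontief preferences: the optimum is at the kink where x/4 = y/3, i.e. y = (3/4)·x.
Budget: p_x·x + p_y·(3/4)·x = I, so (4·p_x + 3·p_y)·x = 4·I.
Demand: x*(p_x,p_y,I) = 4·I/(4·p_x + 3·p_y), y* = 3·I/(4·p_x + 3·p_y).
Here 4·22.68 + 3·48.75 = 236.97, giving y* = 2.6079.
At I' = 618: y* = 7.8238. Change: 7.8238 − 2.6079 = 5.2159.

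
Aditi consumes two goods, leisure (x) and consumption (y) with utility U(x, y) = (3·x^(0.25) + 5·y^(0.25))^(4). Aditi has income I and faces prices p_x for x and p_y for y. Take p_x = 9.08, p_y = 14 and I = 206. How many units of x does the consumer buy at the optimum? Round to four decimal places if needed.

x* = 8.3702

MU_x ∝ 3·x^(-0.75), MU_y ∝ 5·y^(-0.75), so MRS = (3/5)·(y/x)^(0.75) = p_x/p_y.
Hence y/x = ((5/3)·p_x/p_y)^(1/(0.75)), i.e. raised to the 4/3 power.
Substitute y = (y/x)·x into the budget: x* = I/(p_x + p_y·(y/x)).
Numerically y/x = 1.109367, so x* = 206/(9.08 + 14·1.109367) = 8.3702.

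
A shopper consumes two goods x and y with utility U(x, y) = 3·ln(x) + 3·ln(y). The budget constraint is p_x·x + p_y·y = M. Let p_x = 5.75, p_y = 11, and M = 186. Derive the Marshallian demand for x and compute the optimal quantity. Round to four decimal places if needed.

At p_x=5.75, p_y=11, M=186: x* = 0.5·186/5.75 = 16.1739.

x* = 16.1739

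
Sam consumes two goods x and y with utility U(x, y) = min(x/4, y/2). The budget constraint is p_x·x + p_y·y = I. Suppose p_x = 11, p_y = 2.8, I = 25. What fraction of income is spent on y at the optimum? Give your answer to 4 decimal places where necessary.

With perfect complements, no substitution: consume in ratio x:y = 4:2.
Budget: p_x·x + p_y·(1/2)·x = I, so (4·p_x + 2·p_y)·x = 4·I.
Demand: x*(p_x,p_y,I) = 4·I/(4·p_x + 2·p_y), y* = 2·I/(4·p_x + 2·p_y).
Here 4·11 + 2·2.8 = 49.6, giving x* = 2.0161 and y* = 1.0081.
Expenditure on y: 2.8·1.0081 = 2.8226; share = 0.1129.

share on y = 0.1129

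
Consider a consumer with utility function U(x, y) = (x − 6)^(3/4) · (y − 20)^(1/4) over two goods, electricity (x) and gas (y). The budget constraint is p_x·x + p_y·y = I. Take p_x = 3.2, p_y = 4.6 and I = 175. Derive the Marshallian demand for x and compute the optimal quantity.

x* = 20.9531

MRS = 3·(y−20)/(x−6). Tangency with p_x/p_y gives y−20 = (1/3)·(p_x/p_y)·(x−6).
After buying the subsistence bundle (6, 20), a share 0.75 of the remaining income goes to x: x* = 6 + 0.75·(I − 6p_x − 20p_y)/p_x.
Discretionary income = 175 − 6·3.2 − 20·4.6 = 63.8; x* = 6 + 0.75·63.8/3.2 = 20.9531.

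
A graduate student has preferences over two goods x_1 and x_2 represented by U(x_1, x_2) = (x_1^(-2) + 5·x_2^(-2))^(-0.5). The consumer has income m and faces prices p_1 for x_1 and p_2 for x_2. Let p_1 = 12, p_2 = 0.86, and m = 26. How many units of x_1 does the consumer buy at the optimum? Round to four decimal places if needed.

x_1* = 1.6731

MRS = MU_x_1/MU_x_2 = (1/5)·(x_2/x_1)^(3). Set equal to p_1/p_2.
Hence x_2/x_1 = (5·p_1/p_2)^(1/(3)), i.e. raised to the 1/3 power.
With the ratio pinned down, the budget gives x_1* = m/(p_1 + p_2·(x_2/x_1)) and x_2* = (x_2/x_1)·x_1*.
Numerically x_2/x_1 = 4.116716, so x_1* = 26/(12 + 0.86·4.116716) = 1.6731.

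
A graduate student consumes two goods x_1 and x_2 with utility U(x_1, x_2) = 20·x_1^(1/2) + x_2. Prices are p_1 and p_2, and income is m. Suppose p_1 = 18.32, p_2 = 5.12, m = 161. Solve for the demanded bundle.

Utility is quasi-linear in x_2; the FOC for x_1 is 10/√x_1 = p_1/p_2.
Solve: √x_1 = 10·p_2/p_1, so x_1*(p_1,p_2) = (10·p_2/p_1)², and x_2* = (m − p_1·x_1*)/p_2.
Plugging in: x_1* = (10·5.12/18.32)² = 7.8107, x_2* = 3.4977.

x_1* = 7.8107, x_2* = 3.4977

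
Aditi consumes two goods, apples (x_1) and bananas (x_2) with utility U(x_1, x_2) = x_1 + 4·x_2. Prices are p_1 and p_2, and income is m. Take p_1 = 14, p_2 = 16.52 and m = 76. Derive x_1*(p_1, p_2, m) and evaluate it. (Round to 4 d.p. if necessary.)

x_1* = 0

Perfect substitutes: compare marginal utility per dollar. 1/p_1 vs 4/p_2 → 0.0714 vs 0.2421.
x_2 gives more utility per dollar, so spend all income on x_2: x_2* = m/p_2, x_1* = 0.
Numerically: x_1* = 0, x_2* = 4.6005.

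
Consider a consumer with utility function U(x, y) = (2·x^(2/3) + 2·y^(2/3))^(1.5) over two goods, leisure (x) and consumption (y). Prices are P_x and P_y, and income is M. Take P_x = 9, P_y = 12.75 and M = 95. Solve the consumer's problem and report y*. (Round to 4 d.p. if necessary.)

y* = 2.4779

MU_x ∝ 2·x^(-1/3), MU_y ∝ 2·y^(-1/3), so MRS = (y/x)^(1/3) = P_x/P_y.
Solve for the ratio: y/x = [P_x/P_y]^(3).
With the ratio pinned down, the budget gives x* = M/(P_x + P_y·(y/x)) and y* = (y/x)·x*.
Numerically y/x = 0.35172, so x* = 95/(9 + 12.75·0.35172) = 7.0452 and y* = 0.35172·7.0452 = 2.4779.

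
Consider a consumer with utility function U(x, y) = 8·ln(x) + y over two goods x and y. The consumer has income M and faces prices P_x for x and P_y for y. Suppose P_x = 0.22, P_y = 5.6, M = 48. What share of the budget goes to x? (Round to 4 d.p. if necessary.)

Set MRS = P_x/P_y: (8/x)/1 = P_x/P_y.
So x*(P_x,P_y) = 8·P_y/P_x, independent of income; and y* = (M − 8·P_y)/P_y.
At the given prices: x* = 8·5.6/0.22 = 203.6364, and y* = 0.5714.
Expenditure on x: 0.22·203.6364 = 44.8; share = 0.9333.

share on x = 0.9333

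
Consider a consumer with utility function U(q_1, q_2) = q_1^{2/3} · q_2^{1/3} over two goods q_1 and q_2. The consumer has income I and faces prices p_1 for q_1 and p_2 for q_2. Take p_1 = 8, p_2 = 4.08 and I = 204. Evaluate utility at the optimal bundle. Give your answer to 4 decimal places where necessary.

V = 16.8882

MU_q_1/MU_q_2 = (2/3·q_2)/(1/3·q_1); tangency sets this equal to p_1/p_2.
Rearranging, p_2·q_2 = (1/2)·p_1·q_1. Substituting into the budget gives p_1·q_1·(1 + (1/2)) = I.
Demand: q_1*(p_1,p_2,I) = 2/3·I/p_1 and q_2* = 1/3·I/p_2.
At p_1=8, p_2=4.08, I=204: q_1* = 2/3·204/8 = 17, q_2* = 16.6667.
Utility at the optimum: U(17, 16.6667) = 16.8882.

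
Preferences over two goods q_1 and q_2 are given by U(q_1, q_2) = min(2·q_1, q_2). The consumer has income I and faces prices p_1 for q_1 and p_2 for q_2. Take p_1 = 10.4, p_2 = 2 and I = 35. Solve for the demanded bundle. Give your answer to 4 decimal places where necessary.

q_1* = 2.4306, q_2* = 4.8611

Leontief preferences: the optimum is at the kink where q_1/1 = q_2/2, i.e. q_2 = 2·q_1.
Budget: p_1·q_1 + p_2·2·q_1 = I, so (p_1 + 2·p_2)·q_1 = I.
Demand: q_1*(p_1,p_2,I) = I/(p_1 + 2·p_2), q_2* = 2·I/(p_1 + 2·p_2).
Here 10.4 + 2·2 = 14.4, giving q_1* = 2.4306 and q_2* = 4.8611.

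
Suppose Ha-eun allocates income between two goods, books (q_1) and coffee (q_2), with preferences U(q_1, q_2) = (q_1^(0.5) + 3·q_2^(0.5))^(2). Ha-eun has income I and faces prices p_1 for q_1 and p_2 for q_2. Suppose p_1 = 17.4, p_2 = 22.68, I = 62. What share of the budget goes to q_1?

From the CES first-order condition, (1/3)·(q_2/q_1)^(0.5) = p_1/p_2.
Hence q_2/q_1 = (3·p_1/p_2)^(1/(0.5)), i.e. raised to the 2 power.
Substitute q_2 = (q_2/q_1)·q_1 into the budget: q_1* = I/(p_1 + p_2·(q_2/q_1)).
Numerically q_2/q_1 = 5.297304, so q_1* = 62/(17.4 + 22.68·5.297304) = 0.4508 and q_2* = 5.297304·0.4508 = 2.3879.
Expenditure on q_1: 17.4·0.4508 = 7.8434; share = 0.1265.

share on q_1 = 0.1265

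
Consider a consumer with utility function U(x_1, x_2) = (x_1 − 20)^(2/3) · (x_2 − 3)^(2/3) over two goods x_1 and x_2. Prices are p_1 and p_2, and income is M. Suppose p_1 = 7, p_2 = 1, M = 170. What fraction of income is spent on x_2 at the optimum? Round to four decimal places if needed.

Discretionary income = 170 − 20·7 − 3·1 = 27; x_1* = 20 + 0.5·27/7 = 21.9286; x_2* = 3 + 0.5·27/1 = 16.5.
Expenditure on x_2: 1·16.5 = 16.5; share = 0.0971.

share on x_2 = 0.0971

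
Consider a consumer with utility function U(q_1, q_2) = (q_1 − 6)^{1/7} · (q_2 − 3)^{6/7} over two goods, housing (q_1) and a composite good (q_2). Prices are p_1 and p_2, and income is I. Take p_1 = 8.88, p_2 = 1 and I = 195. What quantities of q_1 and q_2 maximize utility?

q_1* = 8.2317, q_2* = 121.9029

Let q_1' = q_1−6, q_2' = q_2−3. MRS = (1/6)·q_2'/q_1' = p_1/p_2.
After buying the subsistence bundle (6, 3), a share 1/7 of the remaining income goes to q_1: q_1* = 6 + 1/7·(I − 6p_1 − 3p_2)/p_1.
Discretionary income = 195 − 6·8.88 − 3·1 = 138.72; q_1* = 6 + 1/7·138.72/8.88 = 8.2317; q_2* = 3 + 6/7·138.72/1 = 121.9029.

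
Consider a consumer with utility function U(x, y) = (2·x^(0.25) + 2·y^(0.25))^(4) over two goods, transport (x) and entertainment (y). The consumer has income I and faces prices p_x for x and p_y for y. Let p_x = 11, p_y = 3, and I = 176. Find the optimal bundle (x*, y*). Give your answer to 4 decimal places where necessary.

x* = 6.2942, y* = 35.5879

Substitute y = (y/x)·x into the budget: x* = I/(p_x + p_y·(y/x)).
Numerically y/x = 5.654079, so x* = 176/(11 + 3·5.654079) = 6.2942 and y* = 5.654079·6.2942 = 35.5879.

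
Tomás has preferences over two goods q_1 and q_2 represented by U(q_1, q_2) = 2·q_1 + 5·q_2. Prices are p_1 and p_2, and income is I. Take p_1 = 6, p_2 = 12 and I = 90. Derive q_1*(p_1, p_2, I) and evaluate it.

q_2 gives more utility per dollar, so spend all income on q_2: q_2* = I/p_2, q_1* = 0.
Numerically: q_1* = 0, q_2* = 7.5.

q_1* = 0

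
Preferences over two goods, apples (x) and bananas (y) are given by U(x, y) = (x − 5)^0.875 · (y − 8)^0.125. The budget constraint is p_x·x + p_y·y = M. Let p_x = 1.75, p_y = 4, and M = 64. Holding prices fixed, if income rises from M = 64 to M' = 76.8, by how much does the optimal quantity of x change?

Δx* = 6.4

Substituting into the budget: x* = 5 + 0.875·(M − 5·p_x − 8·p_y)/p_x, and y* = 8 + 0.125·(…)/p_y.
Discretionary income = 64 − 5·1.75 − 8·4 = 23.25; x* = 5 + 0.875·23.25/1.75 = 16.625.
At M' = 76.8: x* = 23.025. Change: 23.025 − 16.625 = 6.4.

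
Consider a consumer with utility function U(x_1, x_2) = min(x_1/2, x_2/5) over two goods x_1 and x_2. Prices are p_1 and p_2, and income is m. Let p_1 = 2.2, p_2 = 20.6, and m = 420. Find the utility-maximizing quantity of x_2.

x_2* = 19.5531

Leontief preferences: the optimum is at the kink where x_1/2 = x_2/5, i.e. x_2 = (5/2)·x_1.
Budget: p_1·x_1 + p_2·(5/2)·x_1 = m, so (2·p_1 + 5·p_2)·x_1 = 2·m.
Demand: x_1*(p_1,p_2,m) = 2·m/(2·p_1 + 5·p_2), x_2* = 5·m/(2·p_1 + 5·p_2).
Here 2·2.2 + 5·20.6 = 107.4, giving x_2* = 19.5531.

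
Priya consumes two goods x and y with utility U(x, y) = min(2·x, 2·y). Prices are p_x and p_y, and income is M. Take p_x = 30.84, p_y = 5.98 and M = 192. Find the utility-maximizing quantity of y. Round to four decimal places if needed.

y* = 5.2146

With perfect complements, no substitution: consume in ratio x:y = 2:2.
Budget: p_x·x + p_y·x = M, so (2·p_x + 2·p_y)·x = 2·M.
Demand: x*(p_x,p_y,M) = 2·M/(2·p_x + 2·p_y), y* = 2·M/(2·p_x + 2·p_y).
Here 2·30.84 + 2·5.98 = 73.64, giving y* = 5.2146.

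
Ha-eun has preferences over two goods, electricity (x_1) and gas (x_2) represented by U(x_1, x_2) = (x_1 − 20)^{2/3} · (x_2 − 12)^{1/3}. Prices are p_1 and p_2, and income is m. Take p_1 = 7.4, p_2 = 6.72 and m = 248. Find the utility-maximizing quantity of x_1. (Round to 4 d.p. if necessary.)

x_1* = 21.7441

Substituting into the budget: x_1* = 20 + 2/3·(m − 20·p_1 − 12·p_2)/p_1, and x_2* = 12 + 1/3·(…)/p_2.
Discretionary income = 248 − 20·7.4 − 12·6.72 = 19.36; x_1* = 20 + 2/3·19.36/7.4 = 21.7441.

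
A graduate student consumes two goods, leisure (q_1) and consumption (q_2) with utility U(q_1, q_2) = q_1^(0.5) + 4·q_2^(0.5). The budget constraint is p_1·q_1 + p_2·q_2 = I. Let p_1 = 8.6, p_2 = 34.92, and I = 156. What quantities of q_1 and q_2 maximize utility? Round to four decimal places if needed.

q_1* = 3.6716, q_2* = 3.5631

MRS = MU_q_1/MU_q_2 = (1/4)·(q_2/q_1)^(0.5). Set equal to p_1/p_2.
Hence q_2/q_1 = (4·p_1/p_2)^(1/(0.5)), i.e. raised to the 2 power.
With the ratio pinned down, the budget gives q_1* = I/(p_1 + p_2·(q_2/q_1)) and q_2* = (q_2/q_1)·q_1*.
Numerically q_2/q_1 = 0.970439, so q_1* = 156/(8.6 + 34.92·0.970439) = 3.6716 and q_2* = 0.970439·3.6716 = 3.5631.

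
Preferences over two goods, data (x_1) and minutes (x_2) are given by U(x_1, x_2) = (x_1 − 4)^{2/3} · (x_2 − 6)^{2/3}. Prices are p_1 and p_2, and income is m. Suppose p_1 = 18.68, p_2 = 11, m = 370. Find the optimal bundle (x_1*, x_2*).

x_1* = 10.137, x_2* = 16.4218

Let x_1' = x_1−4, x_2' = x_2−6. MRS = x_2'/x_1' = p_1/p_2.
After buying the subsistence bundle (4, 6), a share 0.5 of the remaining income goes to x_1: x_1* = 4 + 0.5·(m − 4p_1 − 6p_2)/p_1.
Discretionary income = 370 − 4·18.68 − 6·11 = 229.28; x_1* = 4 + 0.5·229.28/18.68 = 10.137; x_2* = 6 + 0.5·229.28/11 = 16.4218.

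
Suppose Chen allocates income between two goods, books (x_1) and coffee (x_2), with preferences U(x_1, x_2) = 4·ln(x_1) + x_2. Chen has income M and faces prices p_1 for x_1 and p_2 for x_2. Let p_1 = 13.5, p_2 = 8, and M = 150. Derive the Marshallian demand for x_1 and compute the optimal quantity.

x_1* = 2.3704

MU_x_1 = 4/x_1, MU_x_2 = 1. Tangency: 4/x_1 = p_1/p_2.
So x_1*(p_1,p_2) = 4·p_2/p_1, independent of income; and x_2* = (M − 4·p_2)/p_2.
At the given prices: x_1* = 4·8/13.5 = 2.3704.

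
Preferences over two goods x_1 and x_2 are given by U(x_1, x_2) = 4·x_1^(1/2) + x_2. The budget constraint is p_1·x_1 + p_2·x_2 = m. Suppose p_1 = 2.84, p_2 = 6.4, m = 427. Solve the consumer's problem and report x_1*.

MU_x_1 = 2/√x_1, MU_x_2 = 1. Tangency: 2/√x_1 = p_1/p_2.
Solve: √x_1 = 2·p_2/p_1, so x_1*(p_1,p_2) = (2·p_2/p_1)², and x_2* = (m − p_1·x_1*)/p_2.
Plugging in: x_1* = (2·6.4/2.84)² = 20.3134.

x_1* = 20.3134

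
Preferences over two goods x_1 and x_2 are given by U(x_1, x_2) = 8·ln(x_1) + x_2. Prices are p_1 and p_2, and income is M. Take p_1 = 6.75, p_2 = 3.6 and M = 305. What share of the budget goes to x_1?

share on x_1 = 0.0944

MU_x_1 = 8/x_1, MU_x_2 = 1. Tangency: 8/x_1 = p_1/p_2.
So x_1*(p_1,p_2) = 8·p_2/p_1, independent of income; and x_2* = (M − 8·p_2)/p_2.
At the given prices: x_1* = 8·3.6/6.75 = 4.2667, and x_2* = 76.7222.
Expenditure on x_1: 6.75·4.2667 = 28.8; share = 0.0944.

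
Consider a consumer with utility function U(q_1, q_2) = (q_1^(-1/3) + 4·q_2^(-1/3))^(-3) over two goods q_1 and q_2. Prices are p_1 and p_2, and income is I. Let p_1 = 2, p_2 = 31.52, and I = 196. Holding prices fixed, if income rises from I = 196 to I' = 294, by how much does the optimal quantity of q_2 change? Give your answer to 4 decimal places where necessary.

MRS = MU_q_1/MU_q_2 = (1/4)·(q_2/q_1)^(4/3). Set equal to p_1/p_2.
Hence q_2/q_1 = (4·p_1/p_2)^(1/(4/3)), i.e. raised to the 0.75 power.
Substitute q_2 = (q_2/q_1)·q_1 into the budget: q_1* = I/(p_1 + p_2·(q_2/q_1)).
Numerically q_2/q_1 = 0.357584, so q_1* = 196/(2 + 31.52·0.357584) = 14.769 and q_2* = 0.357584·14.769 = 5.2812.
At I' = 294: q_2* = 7.9217. Change: 7.9217 − 5.2812 = 2.6406.

Δq_2* = 2.6406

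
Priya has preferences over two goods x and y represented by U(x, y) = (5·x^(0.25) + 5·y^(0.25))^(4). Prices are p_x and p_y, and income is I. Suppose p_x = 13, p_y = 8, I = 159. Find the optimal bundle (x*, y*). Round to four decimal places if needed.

MU_x ∝ 5·x^(-0.75), MU_y ∝ 5·y^(-0.75), so MRS = (y/x)^(0.75) = p_x/p_y.
Solve for the ratio: y/x = [p_x/p_y]^(4/3).
With the ratio pinned down, the budget gives x* = I/(p_x + p_y·(y/x)) and y* = (y/x)·x*.
Numerically y/x = 1.910459, so x* = 159/(13 + 8·1.910459) = 5.6216 and y* = 1.910459·5.6216 = 10.7399.

x* = 5.6216, y* = 10.7399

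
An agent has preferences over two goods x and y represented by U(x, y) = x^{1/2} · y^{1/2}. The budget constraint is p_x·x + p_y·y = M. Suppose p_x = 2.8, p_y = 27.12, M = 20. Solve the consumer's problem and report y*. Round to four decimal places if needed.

MU_x/MU_y = (0.5·y)/(0.5·x); tangency sets this equal to p_x/p_y.
Rearranging, p_y·y = p_x·x. Substituting into the budget gives p_x·x·(1 + 1) = M.
Demand: x*(p_x,p_y,M) = 0.5·M/p_x and y* = 0.5·M/p_y.
At p_x=2.8, p_y=27.12, M=20: y* = 0.5·20/27.12 = 0.3687.

y* = 0.3687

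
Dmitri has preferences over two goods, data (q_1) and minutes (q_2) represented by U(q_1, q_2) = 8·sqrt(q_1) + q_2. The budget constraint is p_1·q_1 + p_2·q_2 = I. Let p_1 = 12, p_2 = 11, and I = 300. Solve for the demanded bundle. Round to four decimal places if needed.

q_1* = 13.4444, q_2* = 12.6061

Set MRS = p_1/p_2: 4·q_1^(−1/2) = p_1/p_2.
Thus q_1* = (4·p_2/p_1)² — independent of I — with the rest of income spent on q_2.
Plugging in: q_1* = (4·11/12)² = 13.4444, q_2* = 12.6061.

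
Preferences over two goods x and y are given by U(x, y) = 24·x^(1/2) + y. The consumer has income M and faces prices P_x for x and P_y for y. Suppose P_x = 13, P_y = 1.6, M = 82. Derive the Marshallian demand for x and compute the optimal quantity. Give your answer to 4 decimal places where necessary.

Plugging in: x* = (12·1.6/13)² = 2.1813.

x* = 2.1813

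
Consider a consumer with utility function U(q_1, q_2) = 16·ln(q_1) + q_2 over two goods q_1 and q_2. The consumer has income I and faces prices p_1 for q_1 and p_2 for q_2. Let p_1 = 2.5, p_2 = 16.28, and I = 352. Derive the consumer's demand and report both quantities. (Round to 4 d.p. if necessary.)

q_1* = 104.192, q_2* = 5.6216

So q_1*(p_1,p_2) = 16·p_2/p_1, independent of income; and q_2* = (I − 16·p_2)/p_2.
At the given prices: q_1* = 16·16.28/2.5 = 104.192, and q_2* = 5.6216.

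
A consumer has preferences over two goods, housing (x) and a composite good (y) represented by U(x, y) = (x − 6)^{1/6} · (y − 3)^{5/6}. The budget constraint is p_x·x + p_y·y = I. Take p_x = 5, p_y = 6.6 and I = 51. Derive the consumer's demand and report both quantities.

Let x' = x−6, y' = y−3. MRS = (1/5)·y'/x' = p_x/p_y.
After buying the subsistence bundle (6, 3), a share 1/6 of the remaining income goes to x: x* = 6 + 1/6·(I − 6p_x − 3p_y)/p_x.
Discretionary income = 51 − 6·5 − 3·6.6 = 1.2; x* = 6 + 1/6·1.2/5 = 6.04; y* = 3 + 5/6·1.2/6.6 = 3.1515.

x* = 6.04, y* = 3.1515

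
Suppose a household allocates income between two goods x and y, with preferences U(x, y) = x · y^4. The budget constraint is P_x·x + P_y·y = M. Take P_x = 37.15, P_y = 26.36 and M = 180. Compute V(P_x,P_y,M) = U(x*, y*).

Demand: x*(P_x,P_y,M) = 0.2·M/P_x and y* = 0.8·M/P_y.
At P_x=37.15, P_y=26.36, M=180: x* = 0.2·180/37.15 = 0.969, y* = 5.4628.
Utility at the optimum: U(0.969, 5.4628) = 863.0024.

V = 863.0024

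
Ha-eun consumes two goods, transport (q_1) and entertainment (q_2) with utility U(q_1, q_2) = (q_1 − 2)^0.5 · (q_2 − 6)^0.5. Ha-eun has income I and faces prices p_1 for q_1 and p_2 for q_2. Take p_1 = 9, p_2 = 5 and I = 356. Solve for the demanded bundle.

q_1* = 19.1111, q_2* = 36.8

Substituting into the budget: q_1* = 2 + 0.5·(I − 2·p_1 − 6·p_2)/p_1, and q_2* = 6 + 0.5·(…)/p_2.
Discretionary income = 356 − 2·9 − 6·5 = 308; q_1* = 2 + 0.5·308/9 = 19.1111; q_2* = 6 + 0.5·308/5 = 36.8.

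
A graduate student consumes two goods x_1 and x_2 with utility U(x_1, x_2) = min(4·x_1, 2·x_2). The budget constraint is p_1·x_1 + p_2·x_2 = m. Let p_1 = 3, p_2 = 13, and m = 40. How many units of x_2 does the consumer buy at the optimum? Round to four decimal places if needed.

With perfect complements, no substitution: consume in ratio x_1:x_2 = 2:4.
Budget: p_1·x_1 + p_2·2·x_1 = m, so (2·p_1 + 4·p_2)·x_1 = 2·m.
Demand: x_1*(p_1,p_2,m) = 2·m/(2·p_1 + 4·p_2), x_2* = 4·m/(2·p_1 + 4·p_2).
Here 2·3 + 4·13 = 58, giving x_2* = 2.7586.

x_2* = 2.7586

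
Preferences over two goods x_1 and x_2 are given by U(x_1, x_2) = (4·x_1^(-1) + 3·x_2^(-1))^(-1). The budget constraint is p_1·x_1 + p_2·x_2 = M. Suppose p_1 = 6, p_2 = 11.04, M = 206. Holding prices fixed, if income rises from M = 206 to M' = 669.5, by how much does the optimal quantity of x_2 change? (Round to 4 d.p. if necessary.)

From the CES first-order condition, (4/3)·(x_2/x_1)^(2) = p_1/p_2.
Solve for the ratio: x_2/x_1 = [(3/4)·p_1/p_2]^(0.5).
With the ratio pinned down, the budget gives x_1* = M/(p_1 + p_2·(x_2/x_1)) and x_2* = (x_2/x_1)·x_1*.
Numerically x_2/x_1 = 0.638442, so x_1* = 206/(6 + 11.04·0.638442) = 15.7874 and x_2* = 0.638442·15.7874 = 10.0793.
At M' = 669.5: x_2* = 32.7578. Change: 32.7578 − 10.0793 = 22.6785.

Δx_2* = 22.6785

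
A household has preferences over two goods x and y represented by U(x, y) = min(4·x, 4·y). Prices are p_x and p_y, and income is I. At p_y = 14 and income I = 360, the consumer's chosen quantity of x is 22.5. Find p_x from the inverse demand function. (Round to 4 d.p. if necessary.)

With perfect complements, no substitution: consume in ratio x:y = 4:4.
Budget: p_x·x + p_y·x = I, so (4·p_x + 4·p_y)·x = 4·I.
Demand: x*(p_x,p_y,I) = 4·I/(4·p_x + 4·p_y), y* = 4·I/(4·p_x + 4·p_y).
Set x* = 22.5 in the demand function and solve for p_x: p_x = 2.

p_x = 2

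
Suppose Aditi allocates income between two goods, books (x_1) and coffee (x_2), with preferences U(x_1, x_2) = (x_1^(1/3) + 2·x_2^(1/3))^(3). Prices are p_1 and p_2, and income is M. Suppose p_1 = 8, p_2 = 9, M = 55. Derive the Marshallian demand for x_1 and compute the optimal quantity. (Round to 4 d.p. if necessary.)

x_1* = 1.875

MU_x_1 ∝ x_1^(-2/3), MU_x_2 ∝ 2·x_2^(-2/3), so MRS = (1/2)·(x_2/x_1)^(2/3) = p_1/p_2.
Solve for the ratio: x_2/x_1 = [2·p_1/p_2]^(1.5).
With the ratio pinned down, the budget gives x_1* = M/(p_1 + p_2·(x_2/x_1)) and x_2* = (x_2/x_1)·x_1*.
Numerically x_2/x_1 = 2.37037, so x_1* = 55/(8 + 9·2.37037) = 1.875.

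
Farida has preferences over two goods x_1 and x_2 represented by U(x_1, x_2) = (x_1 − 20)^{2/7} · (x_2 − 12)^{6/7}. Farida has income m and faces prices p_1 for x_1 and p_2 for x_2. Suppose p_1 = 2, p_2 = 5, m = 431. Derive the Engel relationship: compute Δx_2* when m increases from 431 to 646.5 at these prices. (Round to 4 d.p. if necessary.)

Δx_2* = 32.325

MRS = (1/3)·(x_2−12)/(x_1−20). Tangency with p_1/p_2 gives x_2−12 = 3·(p_1/p_2)·(x_1−20).
Substituting into the budget: x_1* = 20 + 0.25·(m − 20·p_1 − 12·p_2)/p_1, and x_2* = 12 + 0.75·(…)/p_2.
Discretionary income = 431 − 20·2 − 12·5 = 331; x_2* = 12 + 0.75·331/5 = 61.65.
At m' = 646.5: x_2* = 93.975. Change: 93.975 − 61.65 = 32.325.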